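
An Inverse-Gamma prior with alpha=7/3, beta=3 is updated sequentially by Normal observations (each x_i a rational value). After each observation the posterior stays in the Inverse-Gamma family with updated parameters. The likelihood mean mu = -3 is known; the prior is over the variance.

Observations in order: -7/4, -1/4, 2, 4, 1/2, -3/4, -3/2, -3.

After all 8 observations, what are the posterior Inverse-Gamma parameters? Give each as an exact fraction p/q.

alpha=19/3, beta=1739/32

obs 1: x=-7/4 → posterior Inverse-Gamma(17/6, 121/32)
obs 2: x=-1/4 → posterior Inverse-Gamma(10/3, 121/16)
obs 3: x=2 → posterior Inverse-Gamma(23/6, 321/16)
obs 4: x=4 → posterior Inverse-Gamma(13/3, 713/16)
obs 5: x=1/2 → posterior Inverse-Gamma(29/6, 811/16)
obs 6: x=-3/4 → posterior Inverse-Gamma(16/3, 1703/32)
obs 7: x=-3/2 → posterior Inverse-Gamma(35/6, 1739/32)
obs 8: x=-3 → posterior Inverse-Gamma(19/3, 1739/32)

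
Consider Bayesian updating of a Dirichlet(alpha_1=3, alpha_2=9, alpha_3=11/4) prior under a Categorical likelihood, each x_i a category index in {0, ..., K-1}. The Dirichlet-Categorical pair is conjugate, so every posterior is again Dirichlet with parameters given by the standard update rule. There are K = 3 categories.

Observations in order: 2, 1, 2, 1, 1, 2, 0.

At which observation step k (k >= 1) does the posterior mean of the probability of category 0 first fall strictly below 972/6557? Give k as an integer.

obs 1: x=2 → posterior Dirichlet(3, 9, 15/4)
obs 2: x=1 → posterior Dirichlet(3, 10, 15/4)
obs 3: x=2 → posterior Dirichlet(3, 10, 19/4)
obs 4: x=1 → posterior Dirichlet(3, 11, 19/4)
obs 5: x=1 → posterior Dirichlet(3, 12, 19/4)
obs 6: x=2 → posterior Dirichlet(3, 12, 23/4)
obs 7: x=0 → posterior Dirichlet(4, 12, 23/4)

k = 6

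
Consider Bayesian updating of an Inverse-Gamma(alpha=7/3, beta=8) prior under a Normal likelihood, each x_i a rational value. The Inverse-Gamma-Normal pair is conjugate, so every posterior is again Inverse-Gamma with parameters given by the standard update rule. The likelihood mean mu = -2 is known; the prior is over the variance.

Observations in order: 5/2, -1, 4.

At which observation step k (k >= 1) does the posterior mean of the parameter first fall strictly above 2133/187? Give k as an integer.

obs 1: x=5/2 → posterior Inverse-Gamma(17/6, 145/8)
obs 2: x=-1 → posterior Inverse-Gamma(10/3, 149/8)
obs 3: x=4 → posterior Inverse-Gamma(23/6, 293/8)

k = 3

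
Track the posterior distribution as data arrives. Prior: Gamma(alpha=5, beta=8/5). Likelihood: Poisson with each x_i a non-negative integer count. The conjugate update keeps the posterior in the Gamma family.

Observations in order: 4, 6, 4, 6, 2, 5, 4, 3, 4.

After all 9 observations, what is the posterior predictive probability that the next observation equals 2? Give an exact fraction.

obs 1: x=4 → posterior Gamma(9, 13/5)
obs 2: x=6 → posterior Gamma(15, 18/5)
obs 3: x=4 → posterior Gamma(19, 23/5)
obs 4: x=6 → posterior Gamma(25, 28/5)
obs 5: x=2 → posterior Gamma(27, 33/5)
obs 6: x=5 → posterior Gamma(32, 38/5)
obs 7: x=4 → posterior Gamma(36, 43/5)
obs 8: x=3 → posterior Gamma(39, 48/5)
obs 9: x=4 → posterior Gamma(43, 53/5)

1646886017331231570885795321418462400622874161900686589648953021477147920690525/11303936642513827936930328500736494186939745070749431702115829323329006085341184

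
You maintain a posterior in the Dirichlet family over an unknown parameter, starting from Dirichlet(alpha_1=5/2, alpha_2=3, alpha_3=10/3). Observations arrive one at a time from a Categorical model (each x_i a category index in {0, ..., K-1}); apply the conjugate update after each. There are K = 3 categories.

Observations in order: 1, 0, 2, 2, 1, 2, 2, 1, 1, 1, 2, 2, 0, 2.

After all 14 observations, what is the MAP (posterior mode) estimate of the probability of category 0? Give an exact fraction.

3/17

obs 1: x=1 → posterior Dirichlet(5/2, 4, 10/3)
obs 2: x=0 → posterior Dirichlet(7/2, 4, 10/3)
obs 3: x=2 → posterior Dirichlet(7/2, 4, 13/3)
obs 4: x=2 → posterior Dirichlet(7/2, 4, 16/3)
obs 5: x=1 → posterior Dirichlet(7/2, 5, 16/3)
obs 6: x=2 → posterior Dirichlet(7/2, 5, 19/3)
obs 7: x=2 → posterior Dirichlet(7/2, 5, 22/3)
obs 8: x=1 → posterior Dirichlet(7/2, 6, 22/3)
obs 9: x=1 → posterior Dirichlet(7/2, 7, 22/3)
obs 10: x=1 → posterior Dirichlet(7/2, 8, 22/3)
obs 11: x=2 → posterior Dirichlet(7/2, 8, 25/3)
obs 12: x=2 → posterior Dirichlet(7/2, 8, 28/3)
obs 13: x=0 → posterior Dirichlet(9/2, 8, 28/3)
obs 14: x=2 → posterior Dirichlet(9/2, 8, 31/3)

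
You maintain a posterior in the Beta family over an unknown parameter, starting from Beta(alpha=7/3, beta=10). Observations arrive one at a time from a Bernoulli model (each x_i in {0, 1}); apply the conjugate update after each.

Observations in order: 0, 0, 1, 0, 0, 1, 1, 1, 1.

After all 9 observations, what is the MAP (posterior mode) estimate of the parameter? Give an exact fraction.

19/58

obs 1: x=0 → posterior Beta(7/3, 11)
obs 2: x=0 → posterior Beta(7/3, 12)
obs 3: x=1 → posterior Beta(10/3, 12)
obs 4: x=0 → posterior Beta(10/3, 13)
obs 5: x=0 → posterior Beta(10/3, 14)
obs 6: x=1 → posterior Beta(13/3, 14)
obs 7: x=1 → posterior Beta(16/3, 14)
obs 8: x=1 → posterior Beta(19/3, 14)
obs 9: x=1 → posterior Beta(22/3, 14)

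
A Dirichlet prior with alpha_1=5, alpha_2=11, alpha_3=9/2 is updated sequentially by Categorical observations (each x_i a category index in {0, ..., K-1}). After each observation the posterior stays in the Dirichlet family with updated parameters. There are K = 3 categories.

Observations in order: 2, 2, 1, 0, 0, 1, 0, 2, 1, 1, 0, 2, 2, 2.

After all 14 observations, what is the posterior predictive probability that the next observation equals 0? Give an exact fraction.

6/23

obs 1: x=2 → posterior Dirichlet(5, 11, 11/2)
obs 2: x=2 → posterior Dirichlet(5, 11, 13/2)
obs 3: x=1 → posterior Dirichlet(5, 12, 13/2)
obs 4: x=0 → posterior Dirichlet(6, 12, 13/2)
obs 5: x=0 → posterior Dirichlet(7, 12, 13/2)
obs 6: x=1 → posterior Dirichlet(7, 13, 13/2)
obs 7: x=0 → posterior Dirichlet(8, 13, 13/2)
obs 8: x=2 → posterior Dirichlet(8, 13, 15/2)
obs 9: x=1 → posterior Dirichlet(8, 14, 15/2)
obs 10: x=1 → posterior Dirichlet(8, 15, 15/2)
obs 11: x=0 → posterior Dirichlet(9, 15, 15/2)
obs 12: x=2 → posterior Dirichlet(9, 15, 17/2)
obs 13: x=2 → posterior Dirichlet(9, 15, 19/2)
obs 14: x=2 → posterior Dirichlet(9, 15, 21/2)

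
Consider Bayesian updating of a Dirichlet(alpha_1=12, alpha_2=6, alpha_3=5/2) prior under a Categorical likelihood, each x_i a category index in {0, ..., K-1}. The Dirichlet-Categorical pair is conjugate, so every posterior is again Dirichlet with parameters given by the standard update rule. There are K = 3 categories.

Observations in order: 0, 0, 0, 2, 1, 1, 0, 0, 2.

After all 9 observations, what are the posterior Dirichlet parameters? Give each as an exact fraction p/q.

obs 1: x=0 → posterior Dirichlet(13, 6, 5/2)
obs 2: x=0 → posterior Dirichlet(14, 6, 5/2)
obs 3: x=0 → posterior Dirichlet(15, 6, 5/2)
obs 4: x=2 → posterior Dirichlet(15, 6, 7/2)
obs 5: x=1 → posterior Dirichlet(15, 7, 7/2)
obs 6: x=1 → posterior Dirichlet(15, 8, 7/2)
obs 7: x=0 → posterior Dirichlet(16, 8, 7/2)
obs 8: x=0 → posterior Dirichlet(17, 8, 7/2)
obs 9: x=2 → posterior Dirichlet(17, 8, 9/2)

alpha_1=17, alpha_2=8, alpha_3=9/2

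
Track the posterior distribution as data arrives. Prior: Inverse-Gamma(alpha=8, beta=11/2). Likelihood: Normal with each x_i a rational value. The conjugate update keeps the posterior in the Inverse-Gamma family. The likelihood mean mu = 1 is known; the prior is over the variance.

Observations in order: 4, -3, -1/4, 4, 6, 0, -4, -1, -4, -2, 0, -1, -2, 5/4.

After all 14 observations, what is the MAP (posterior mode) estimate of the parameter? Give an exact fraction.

1197/256

obs 1: x=4 → posterior Inverse-Gamma(17/2, 10)
obs 2: x=-3 → posterior Inverse-Gamma(9, 18)
obs 3: x=-1/4 → posterior Inverse-Gamma(19/2, 601/32)
obs 4: x=4 → posterior Inverse-Gamma(10, 745/32)
obs 5: x=6 → posterior Inverse-Gamma(21/2, 1145/32)
obs 6: x=0 → posterior Inverse-Gamma(11, 1161/32)
obs 7: x=-4 → posterior Inverse-Gamma(23/2, 1561/32)
obs 8: x=-1 → posterior Inverse-Gamma(12, 1625/32)
obs 9: x=-4 → posterior Inverse-Gamma(25/2, 2025/32)
obs 10: x=-2 → posterior Inverse-Gamma(13, 2169/32)
obs 11: x=0 → posterior Inverse-Gamma(27/2, 2185/32)
obs 12: x=-1 → posterior Inverse-Gamma(14, 2249/32)
obs 13: x=-2 → posterior Inverse-Gamma(29/2, 2393/32)
obs 14: x=5/4 → posterior Inverse-Gamma(15, 1197/16)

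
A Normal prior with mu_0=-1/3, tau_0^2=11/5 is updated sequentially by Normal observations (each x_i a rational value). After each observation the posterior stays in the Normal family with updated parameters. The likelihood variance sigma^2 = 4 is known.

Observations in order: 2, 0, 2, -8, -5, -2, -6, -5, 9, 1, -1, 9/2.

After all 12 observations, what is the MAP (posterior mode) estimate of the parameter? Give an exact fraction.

obs 1: x=2 → posterior Normal(46/93, 44/31)
obs 2: x=0 → posterior Normal(23/63, 22/21)
obs 3: x=2 → posterior Normal(112/159, 44/53)
obs 4: x=-8 → posterior Normal(-19/24, 11/16)
obs 5: x=-5 → posterior Normal(-317/225, 44/75)
obs 6: x=-2 → posterior Normal(-383/258, 22/43)
obs 7: x=-6 → posterior Normal(-581/291, 44/97)
obs 8: x=-5 → posterior Normal(-373/162, 11/27)
obs 9: x=9 → posterior Normal(-449/357, 44/119)
obs 10: x=1 → posterior Normal(-16/15, 22/65)
obs 11: x=-1 → posterior Normal(-449/423, 44/141)
obs 12: x=9/2 → posterior Normal(-601/912, 11/38)

-601/912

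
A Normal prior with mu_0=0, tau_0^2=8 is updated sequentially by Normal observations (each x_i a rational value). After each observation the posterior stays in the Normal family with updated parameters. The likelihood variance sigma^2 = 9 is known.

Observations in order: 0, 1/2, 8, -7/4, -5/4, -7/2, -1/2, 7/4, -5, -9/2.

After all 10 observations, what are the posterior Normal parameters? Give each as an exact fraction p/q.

obs 1: x=0 → posterior Normal(0, 72/17)
obs 2: x=1/2 → posterior Normal(4/25, 72/25)
obs 3: x=8 → posterior Normal(68/33, 24/11)
obs 4: x=-7/4 → posterior Normal(54/41, 72/41)
obs 5: x=-5/4 → posterior Normal(44/49, 72/49)
obs 6: x=-7/2 → posterior Normal(16/57, 24/19)
obs 7: x=-1/2 → posterior Normal(12/65, 72/65)
obs 8: x=7/4 → posterior Normal(26/73, 72/73)
obs 9: x=-5 → posterior Normal(-14/81, 8/9)
obs 10: x=-9/2 → posterior Normal(-50/89, 72/89)

mu_0=-50/89, tau_0^2=72/89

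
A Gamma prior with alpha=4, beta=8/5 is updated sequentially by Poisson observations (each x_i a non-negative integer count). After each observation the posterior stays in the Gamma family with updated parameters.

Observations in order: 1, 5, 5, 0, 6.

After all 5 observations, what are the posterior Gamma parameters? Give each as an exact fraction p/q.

obs 1: x=1 → posterior Gamma(5, 13/5)
obs 2: x=5 → posterior Gamma(10, 18/5)
obs 3: x=5 → posterior Gamma(15, 23/5)
obs 4: x=0 → posterior Gamma(15, 28/5)
obs 5: x=6 → posterior Gamma(21, 33/5)

alpha=21, beta=33/5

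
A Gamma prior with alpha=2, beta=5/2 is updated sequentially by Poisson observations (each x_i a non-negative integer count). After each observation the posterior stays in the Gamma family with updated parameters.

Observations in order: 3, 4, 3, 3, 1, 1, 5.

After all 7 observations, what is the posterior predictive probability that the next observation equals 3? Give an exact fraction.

219725122931074879979119814792512/1136272165922724266740722458520501

obs 1: x=3 → posterior Gamma(5, 7/2)
obs 2: x=4 → posterior Gamma(9, 9/2)
obs 3: x=3 → posterior Gamma(12, 11/2)
obs 4: x=3 → posterior Gamma(15, 13/2)
obs 5: x=1 → posterior Gamma(16, 15/2)
obs 6: x=1 → posterior Gamma(17, 17/2)
obs 7: x=5 → posterior Gamma(22, 19/2)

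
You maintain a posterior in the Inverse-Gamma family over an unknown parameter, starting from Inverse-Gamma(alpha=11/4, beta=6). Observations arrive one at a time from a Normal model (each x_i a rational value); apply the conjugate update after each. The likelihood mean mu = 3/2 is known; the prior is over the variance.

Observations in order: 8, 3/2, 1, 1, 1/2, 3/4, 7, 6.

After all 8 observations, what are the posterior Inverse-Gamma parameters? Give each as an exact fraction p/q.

obs 1: x=8 → posterior Inverse-Gamma(13/4, 217/8)
obs 2: x=3/2 → posterior Inverse-Gamma(15/4, 217/8)
obs 3: x=1 → posterior Inverse-Gamma(17/4, 109/4)
obs 4: x=1 → posterior Inverse-Gamma(19/4, 219/8)
obs 5: x=1/2 → posterior Inverse-Gamma(21/4, 223/8)
obs 6: x=3/4 → posterior Inverse-Gamma(23/4, 901/32)
obs 7: x=7 → posterior Inverse-Gamma(25/4, 1385/32)
obs 8: x=6 → posterior Inverse-Gamma(27/4, 1709/32)

alpha=27/4, beta=1709/32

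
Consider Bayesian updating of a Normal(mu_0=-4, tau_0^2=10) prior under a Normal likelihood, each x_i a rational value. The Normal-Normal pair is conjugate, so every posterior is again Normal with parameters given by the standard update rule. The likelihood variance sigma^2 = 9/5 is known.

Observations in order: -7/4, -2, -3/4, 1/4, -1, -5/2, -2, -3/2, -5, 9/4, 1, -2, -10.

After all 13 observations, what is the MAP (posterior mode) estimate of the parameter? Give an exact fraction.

obs 1: x=-7/4 → posterior Normal(-247/118, 90/59)
obs 2: x=-2 → posterior Normal(-447/218, 90/109)
obs 3: x=-3/4 → posterior Normal(-87/53, 30/53)
obs 4: x=1/4 → posterior Normal(-497/418, 90/209)
obs 5: x=-1 → posterior Normal(-597/518, 90/259)
obs 6: x=-5/2 → posterior Normal(-847/618, 30/103)
obs 7: x=-2 → posterior Normal(-1047/718, 90/359)
obs 8: x=-3/2 → posterior Normal(-1197/818, 90/409)
obs 9: x=-5 → posterior Normal(-1697/918, 10/51)
obs 10: x=9/4 → posterior Normal(-736/509, 90/509)
obs 11: x=1 → posterior Normal(-686/559, 90/559)
obs 12: x=-2 → posterior Normal(-262/203, 30/203)
obs 13: x=-10 → posterior Normal(-1286/659, 90/659)

-1286/659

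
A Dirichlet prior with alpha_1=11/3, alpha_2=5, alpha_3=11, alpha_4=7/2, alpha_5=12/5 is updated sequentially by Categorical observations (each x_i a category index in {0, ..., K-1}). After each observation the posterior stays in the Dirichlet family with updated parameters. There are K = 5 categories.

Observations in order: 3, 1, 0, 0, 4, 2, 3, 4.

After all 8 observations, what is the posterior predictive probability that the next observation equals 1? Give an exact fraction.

obs 1: x=3 → posterior Dirichlet(11/3, 5, 11, 9/2, 12/5)
obs 2: x=1 → posterior Dirichlet(11/3, 6, 11, 9/2, 12/5)
obs 3: x=0 → posterior Dirichlet(14/3, 6, 11, 9/2, 12/5)
obs 4: x=0 → posterior Dirichlet(17/3, 6, 11, 9/2, 12/5)
obs 5: x=4 → posterior Dirichlet(17/3, 6, 11, 9/2, 17/5)
obs 6: x=2 → posterior Dirichlet(17/3, 6, 12, 9/2, 17/5)
obs 7: x=3 → posterior Dirichlet(17/3, 6, 12, 11/2, 17/5)
obs 8: x=4 → posterior Dirichlet(17/3, 6, 12, 11/2, 22/5)

180/1007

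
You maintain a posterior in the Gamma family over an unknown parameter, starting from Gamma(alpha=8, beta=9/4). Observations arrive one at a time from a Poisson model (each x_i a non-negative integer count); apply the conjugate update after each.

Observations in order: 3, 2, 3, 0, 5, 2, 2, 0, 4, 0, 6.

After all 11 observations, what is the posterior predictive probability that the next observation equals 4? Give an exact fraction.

741592228117918567130892507855761917712335871808637958063981904640/5287428596672976715163780828050216834886802869826665262027771999249

obs 1: x=3 → posterior Gamma(11, 13/4)
obs 2: x=2 → posterior Gamma(13, 17/4)
obs 3: x=3 → posterior Gamma(16, 21/4)
obs 4: x=0 → posterior Gamma(16, 25/4)
obs 5: x=5 → posterior Gamma(21, 29/4)
obs 6: x=2 → posterior Gamma(23, 33/4)
obs 7: x=2 → posterior Gamma(25, 37/4)
obs 8: x=0 → posterior Gamma(25, 41/4)
obs 9: x=4 → posterior Gamma(29, 45/4)
obs 10: x=0 → posterior Gamma(29, 49/4)
obs 11: x=6 → posterior Gamma(35, 53/4)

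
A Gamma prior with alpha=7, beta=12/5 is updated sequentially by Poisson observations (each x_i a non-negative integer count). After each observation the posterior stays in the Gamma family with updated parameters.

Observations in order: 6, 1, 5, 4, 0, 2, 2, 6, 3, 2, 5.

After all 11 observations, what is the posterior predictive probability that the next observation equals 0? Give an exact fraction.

obs 1: x=6 → posterior Gamma(13, 17/5)
obs 2: x=1 → posterior Gamma(14, 22/5)
obs 3: x=5 → posterior Gamma(19, 27/5)
obs 4: x=4 → posterior Gamma(23, 32/5)
obs 5: x=0 → posterior Gamma(23, 37/5)
obs 6: x=2 → posterior Gamma(25, 42/5)
obs 7: x=2 → posterior Gamma(27, 47/5)
obs 8: x=6 → posterior Gamma(33, 52/5)
obs 9: x=3 → posterior Gamma(36, 57/5)
obs 10: x=2 → posterior Gamma(38, 62/5)
obs 11: x=5 → posterior Gamma(43, 67/5)

3320599637338792390138395679894516014416467501897914634827721048533021786850363/73332644477743363885652711508410393264206536508323435343229674678306562163867648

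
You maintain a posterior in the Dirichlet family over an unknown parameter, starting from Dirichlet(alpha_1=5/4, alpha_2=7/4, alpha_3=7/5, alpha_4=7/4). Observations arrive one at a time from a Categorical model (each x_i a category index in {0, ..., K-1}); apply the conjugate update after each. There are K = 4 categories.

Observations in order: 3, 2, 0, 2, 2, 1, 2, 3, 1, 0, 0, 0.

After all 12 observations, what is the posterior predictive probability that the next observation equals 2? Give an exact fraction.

36/121

obs 1: x=3 → posterior Dirichlet(5/4, 7/4, 7/5, 11/4)
obs 2: x=2 → posterior Dirichlet(5/4, 7/4, 12/5, 11/4)
obs 3: x=0 → posterior Dirichlet(9/4, 7/4, 12/5, 11/4)
obs 4: x=2 → posterior Dirichlet(9/4, 7/4, 17/5, 11/4)
obs 5: x=2 → posterior Dirichlet(9/4, 7/4, 22/5, 11/4)
obs 6: x=1 → posterior Dirichlet(9/4, 11/4, 22/5, 11/4)
obs 7: x=2 → posterior Dirichlet(9/4, 11/4, 27/5, 11/4)
obs 8: x=3 → posterior Dirichlet(9/4, 11/4, 27/5, 15/4)
obs 9: x=1 → posterior Dirichlet(9/4, 15/4, 27/5, 15/4)
obs 10: x=0 → posterior Dirichlet(13/4, 15/4, 27/5, 15/4)
obs 11: x=0 → posterior Dirichlet(17/4, 15/4, 27/5, 15/4)
obs 12: x=0 → posterior Dirichlet(21/4, 15/4, 27/5, 15/4)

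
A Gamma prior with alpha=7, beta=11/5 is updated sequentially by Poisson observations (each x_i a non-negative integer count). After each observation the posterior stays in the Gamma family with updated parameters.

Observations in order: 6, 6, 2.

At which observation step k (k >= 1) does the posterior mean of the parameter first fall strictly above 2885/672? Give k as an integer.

obs 1: x=6 → posterior Gamma(13, 16/5)
obs 2: x=6 → posterior Gamma(19, 21/5)
obs 3: x=2 → posterior Gamma(21, 26/5)

k = 2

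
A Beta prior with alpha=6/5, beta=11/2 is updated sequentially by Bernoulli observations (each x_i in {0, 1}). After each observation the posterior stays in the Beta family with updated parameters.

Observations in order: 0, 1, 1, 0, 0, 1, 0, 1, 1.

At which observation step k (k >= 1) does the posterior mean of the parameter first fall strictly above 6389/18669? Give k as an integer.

obs 1: x=0 → posterior Beta(6/5, 13/2)
obs 2: x=1 → posterior Beta(11/5, 13/2)
obs 3: x=1 → posterior Beta(16/5, 13/2)
obs 4: x=0 → posterior Beta(16/5, 15/2)
obs 5: x=0 → posterior Beta(16/5, 17/2)
obs 6: x=1 → posterior Beta(21/5, 17/2)
obs 7: x=0 → posterior Beta(21/5, 19/2)
obs 8: x=1 → posterior Beta(26/5, 19/2)
obs 9: x=1 → posterior Beta(31/5, 19/2)

k = 8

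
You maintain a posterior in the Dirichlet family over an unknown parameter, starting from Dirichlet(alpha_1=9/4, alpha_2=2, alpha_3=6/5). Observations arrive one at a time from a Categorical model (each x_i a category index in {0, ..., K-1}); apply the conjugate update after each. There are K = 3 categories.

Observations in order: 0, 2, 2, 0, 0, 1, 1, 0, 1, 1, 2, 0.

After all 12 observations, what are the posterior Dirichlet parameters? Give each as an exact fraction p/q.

alpha_1=29/4, alpha_2=6, alpha_3=21/5

obs 1: x=0 → posterior Dirichlet(13/4, 2, 6/5)
obs 2: x=2 → posterior Dirichlet(13/4, 2, 11/5)
obs 3: x=2 → posterior Dirichlet(13/4, 2, 16/5)
obs 4: x=0 → posterior Dirichlet(17/4, 2, 16/5)
obs 5: x=0 → posterior Dirichlet(21/4, 2, 16/5)
obs 6: x=1 → posterior Dirichlet(21/4, 3, 16/5)
obs 7: x=1 → posterior Dirichlet(21/4, 4, 16/5)
obs 8: x=0 → posterior Dirichlet(25/4, 4, 16/5)
obs 9: x=1 → posterior Dirichlet(25/4, 5, 16/5)
obs 10: x=1 → posterior Dirichlet(25/4, 6, 16/5)
obs 11: x=2 → posterior Dirichlet(25/4, 6, 21/5)
obs 12: x=0 → posterior Dirichlet(29/4, 6, 21/5)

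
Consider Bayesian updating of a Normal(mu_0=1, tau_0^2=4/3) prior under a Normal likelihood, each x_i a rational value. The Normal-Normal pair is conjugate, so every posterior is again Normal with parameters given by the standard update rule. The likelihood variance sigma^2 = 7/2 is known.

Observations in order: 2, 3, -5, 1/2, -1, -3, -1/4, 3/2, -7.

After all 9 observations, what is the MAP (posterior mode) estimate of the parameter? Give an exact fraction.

obs 1: x=2 → posterior Normal(37/29, 28/29)
obs 2: x=3 → posterior Normal(61/37, 28/37)
obs 3: x=-5 → posterior Normal(7/15, 28/45)
obs 4: x=1/2 → posterior Normal(25/53, 28/53)
obs 5: x=-1 → posterior Normal(17/61, 28/61)
obs 6: x=-3 → posterior Normal(-7/69, 28/69)
obs 7: x=-1/4 → posterior Normal(-9/77, 4/11)
obs 8: x=3/2 → posterior Normal(3/85, 28/85)
obs 9: x=-7 → posterior Normal(-53/93, 28/93)

-53/93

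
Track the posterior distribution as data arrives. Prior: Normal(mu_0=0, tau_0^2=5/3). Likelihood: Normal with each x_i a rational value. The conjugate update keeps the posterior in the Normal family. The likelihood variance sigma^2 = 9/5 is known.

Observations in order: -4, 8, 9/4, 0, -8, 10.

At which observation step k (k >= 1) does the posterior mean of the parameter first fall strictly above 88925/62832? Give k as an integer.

obs 1: x=-4 → posterior Normal(-25/13, 45/52)
obs 2: x=8 → posterior Normal(100/77, 45/77)
obs 3: x=9/4 → posterior Normal(625/408, 15/34)
obs 4: x=0 → posterior Normal(625/508, 45/127)
obs 5: x=-8 → posterior Normal(-175/608, 45/152)
obs 6: x=10 → posterior Normal(275/236, 15/59)

k = 3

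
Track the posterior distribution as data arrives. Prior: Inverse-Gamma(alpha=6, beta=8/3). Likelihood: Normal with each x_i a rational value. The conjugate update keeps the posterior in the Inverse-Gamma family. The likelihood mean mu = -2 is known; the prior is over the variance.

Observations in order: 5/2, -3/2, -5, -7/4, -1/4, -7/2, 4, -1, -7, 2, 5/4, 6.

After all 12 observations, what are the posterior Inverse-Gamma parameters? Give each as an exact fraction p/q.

obs 1: x=5/2 → posterior Inverse-Gamma(13/2, 307/24)
obs 2: x=-3/2 → posterior Inverse-Gamma(7, 155/12)
obs 3: x=-5 → posterior Inverse-Gamma(15/2, 209/12)
obs 4: x=-7/4 → posterior Inverse-Gamma(8, 1675/96)
obs 5: x=-1/4 → posterior Inverse-Gamma(17/2, 911/48)
obs 6: x=-7/2 → posterior Inverse-Gamma(9, 965/48)
obs 7: x=4 → posterior Inverse-Gamma(19/2, 1829/48)
obs 8: x=-1 → posterior Inverse-Gamma(10, 1853/48)
obs 9: x=-7 → posterior Inverse-Gamma(21/2, 2453/48)
obs 10: x=2 → posterior Inverse-Gamma(11, 2837/48)
obs 11: x=5/4 → posterior Inverse-Gamma(23/2, 6181/96)
obs 12: x=6 → posterior Inverse-Gamma(12, 9253/96)

alpha=12, beta=9253/96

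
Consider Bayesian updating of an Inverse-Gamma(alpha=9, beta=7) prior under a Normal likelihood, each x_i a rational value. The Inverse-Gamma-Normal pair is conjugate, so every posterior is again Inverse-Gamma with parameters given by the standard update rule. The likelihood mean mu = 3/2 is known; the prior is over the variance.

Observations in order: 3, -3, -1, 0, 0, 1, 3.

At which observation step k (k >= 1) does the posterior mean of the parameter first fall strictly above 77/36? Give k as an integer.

k = 3

obs 1: x=3 → posterior Inverse-Gamma(19/2, 65/8)
obs 2: x=-3 → posterior Inverse-Gamma(10, 73/4)
obs 3: x=-1 → posterior Inverse-Gamma(21/2, 171/8)
obs 4: x=0 → posterior Inverse-Gamma(11, 45/2)
obs 5: x=0 → posterior Inverse-Gamma(23/2, 189/8)
obs 6: x=1 → posterior Inverse-Gamma(12, 95/4)
obs 7: x=3 → posterior Inverse-Gamma(25/2, 199/8)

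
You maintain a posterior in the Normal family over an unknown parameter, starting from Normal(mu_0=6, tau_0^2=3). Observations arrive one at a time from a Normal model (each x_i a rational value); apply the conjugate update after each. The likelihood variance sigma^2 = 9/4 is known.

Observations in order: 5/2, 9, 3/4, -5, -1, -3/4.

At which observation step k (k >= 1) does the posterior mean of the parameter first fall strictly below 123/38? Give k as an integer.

k = 4

obs 1: x=5/2 → posterior Normal(4, 9/7)
obs 2: x=9 → posterior Normal(64/11, 9/11)
obs 3: x=3/4 → posterior Normal(67/15, 3/5)
obs 4: x=-5 → posterior Normal(47/19, 9/19)
obs 5: x=-1 → posterior Normal(43/23, 9/23)
obs 6: x=-3/4 → posterior Normal(40/27, 1/3)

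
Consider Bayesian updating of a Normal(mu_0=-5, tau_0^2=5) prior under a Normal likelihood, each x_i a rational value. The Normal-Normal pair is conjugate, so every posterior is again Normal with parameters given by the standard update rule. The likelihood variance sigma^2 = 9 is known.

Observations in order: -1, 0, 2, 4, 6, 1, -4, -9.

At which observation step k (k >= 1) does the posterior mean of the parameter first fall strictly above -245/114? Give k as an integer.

obs 1: x=-1 → posterior Normal(-25/7, 45/14)
obs 2: x=0 → posterior Normal(-50/19, 45/19)
obs 3: x=2 → posterior Normal(-5/3, 15/8)
obs 4: x=4 → posterior Normal(-20/29, 45/29)
obs 5: x=6 → posterior Normal(5/17, 45/34)
obs 6: x=1 → posterior Normal(5/13, 15/13)
obs 7: x=-4 → posterior Normal(-5/44, 45/44)
obs 8: x=-9 → posterior Normal(-50/49, 45/49)

k = 3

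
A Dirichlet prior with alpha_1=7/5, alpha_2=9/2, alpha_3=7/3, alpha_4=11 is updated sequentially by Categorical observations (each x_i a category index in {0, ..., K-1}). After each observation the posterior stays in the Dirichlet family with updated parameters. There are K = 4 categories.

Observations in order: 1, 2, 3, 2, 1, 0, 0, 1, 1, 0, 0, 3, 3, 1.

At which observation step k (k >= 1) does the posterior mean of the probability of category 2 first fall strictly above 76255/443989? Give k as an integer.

k = 4

obs 1: x=1 → posterior Dirichlet(7/5, 11/2, 7/3, 11)
obs 2: x=2 → posterior Dirichlet(7/5, 11/2, 10/3, 11)
obs 3: x=3 → posterior Dirichlet(7/5, 11/2, 10/3, 12)
obs 4: x=2 → posterior Dirichlet(7/5, 11/2, 13/3, 12)
obs 5: x=1 → posterior Dirichlet(7/5, 13/2, 13/3, 12)
obs 6: x=0 → posterior Dirichlet(12/5, 13/2, 13/3, 12)
obs 7: x=0 → posterior Dirichlet(17/5, 13/2, 13/3, 12)
obs 8: x=1 → posterior Dirichlet(17/5, 15/2, 13/3, 12)
obs 9: x=1 → posterior Dirichlet(17/5, 17/2, 13/3, 12)
obs 10: x=0 → posterior Dirichlet(22/5, 17/2, 13/3, 12)
obs 11: x=0 → posterior Dirichlet(27/5, 17/2, 13/3, 12)
obs 12: x=3 → posterior Dirichlet(27/5, 17/2, 13/3, 13)
obs 13: x=3 → posterior Dirichlet(27/5, 17/2, 13/3, 14)
obs 14: x=1 → posterior Dirichlet(27/5, 19/2, 13/3, 14)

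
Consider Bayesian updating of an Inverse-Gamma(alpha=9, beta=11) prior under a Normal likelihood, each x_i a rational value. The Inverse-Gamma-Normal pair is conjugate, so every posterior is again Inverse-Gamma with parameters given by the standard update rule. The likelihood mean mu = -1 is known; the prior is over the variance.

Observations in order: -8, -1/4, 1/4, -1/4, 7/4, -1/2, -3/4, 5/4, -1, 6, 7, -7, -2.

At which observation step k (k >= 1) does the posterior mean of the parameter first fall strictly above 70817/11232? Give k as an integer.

k = 11

obs 1: x=-8 → posterior Inverse-Gamma(19/2, 71/2)
obs 2: x=-1/4 → posterior Inverse-Gamma(10, 1145/32)
obs 3: x=1/4 → posterior Inverse-Gamma(21/2, 585/16)
obs 4: x=-1/4 → posterior Inverse-Gamma(11, 1179/32)
obs 5: x=7/4 → posterior Inverse-Gamma(23/2, 325/8)
obs 6: x=-1/2 → posterior Inverse-Gamma(12, 163/4)
obs 7: x=-3/4 → posterior Inverse-Gamma(25/2, 1305/32)
obs 8: x=5/4 → posterior Inverse-Gamma(13, 693/16)
obs 9: x=-1 → posterior Inverse-Gamma(27/2, 693/16)
obs 10: x=6 → posterior Inverse-Gamma(14, 1085/16)
obs 11: x=7 → posterior Inverse-Gamma(29/2, 1597/16)
obs 12: x=-7 → posterior Inverse-Gamma(15, 1885/16)
obs 13: x=-2 → posterior Inverse-Gamma(31/2, 1893/16)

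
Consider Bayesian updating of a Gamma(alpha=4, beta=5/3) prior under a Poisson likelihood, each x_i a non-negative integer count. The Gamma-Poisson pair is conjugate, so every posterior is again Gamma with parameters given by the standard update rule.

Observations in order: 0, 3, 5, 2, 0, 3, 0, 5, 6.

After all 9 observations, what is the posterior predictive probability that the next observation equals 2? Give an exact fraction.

727561812102061579992602808645152794132611072/2998770918523128821363306604325771331787109375

obs 1: x=0 → posterior Gamma(4, 8/3)
obs 2: x=3 → posterior Gamma(7, 11/3)
obs 3: x=5 → posterior Gamma(12, 14/3)
obs 4: x=2 → posterior Gamma(14, 17/3)
obs 5: x=0 → posterior Gamma(14, 20/3)
obs 6: x=3 → posterior Gamma(17, 23/3)
obs 7: x=0 → posterior Gamma(17, 26/3)
obs 8: x=5 → posterior Gamma(22, 29/3)
obs 9: x=6 → posterior Gamma(28, 32/3)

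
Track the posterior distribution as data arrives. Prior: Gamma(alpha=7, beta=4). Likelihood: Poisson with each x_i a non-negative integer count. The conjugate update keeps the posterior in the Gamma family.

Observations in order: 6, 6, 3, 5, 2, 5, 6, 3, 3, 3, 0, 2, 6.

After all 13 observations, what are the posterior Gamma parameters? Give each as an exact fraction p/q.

alpha=57, beta=17

obs 1: x=6 → posterior Gamma(13, 5)
obs 2: x=6 → posterior Gamma(19, 6)
obs 3: x=3 → posterior Gamma(22, 7)
obs 4: x=5 → posterior Gamma(27, 8)
obs 5: x=2 → posterior Gamma(29, 9)
obs 6: x=5 → posterior Gamma(34, 10)
obs 7: x=6 → posterior Gamma(40, 11)
obs 8: x=3 → posterior Gamma(43, 12)
obs 9: x=3 → posterior Gamma(46, 13)
obs 10: x=3 → posterior Gamma(49, 14)
obs 11: x=0 → posterior Gamma(49, 15)
obs 12: x=2 → posterior Gamma(51, 16)
obs 13: x=6 → posterior Gamma(57, 17)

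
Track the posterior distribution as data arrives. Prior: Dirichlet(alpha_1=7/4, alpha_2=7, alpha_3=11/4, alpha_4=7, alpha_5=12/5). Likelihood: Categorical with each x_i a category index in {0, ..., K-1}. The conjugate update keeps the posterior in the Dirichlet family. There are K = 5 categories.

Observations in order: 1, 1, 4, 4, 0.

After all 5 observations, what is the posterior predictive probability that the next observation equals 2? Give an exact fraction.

obs 1: x=1 → posterior Dirichlet(7/4, 8, 11/4, 7, 12/5)
obs 2: x=1 → posterior Dirichlet(7/4, 9, 11/4, 7, 12/5)
obs 3: x=4 → posterior Dirichlet(7/4, 9, 11/4, 7, 17/5)
obs 4: x=4 → posterior Dirichlet(7/4, 9, 11/4, 7, 22/5)
obs 5: x=0 → posterior Dirichlet(11/4, 9, 11/4, 7, 22/5)

55/518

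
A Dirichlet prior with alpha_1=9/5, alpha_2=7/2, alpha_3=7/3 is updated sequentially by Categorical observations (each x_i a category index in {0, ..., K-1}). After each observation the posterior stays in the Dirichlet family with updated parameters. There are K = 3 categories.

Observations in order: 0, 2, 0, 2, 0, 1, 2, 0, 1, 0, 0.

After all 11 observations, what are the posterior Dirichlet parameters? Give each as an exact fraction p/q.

alpha_1=39/5, alpha_2=11/2, alpha_3=16/3

obs 1: x=0 → posterior Dirichlet(14/5, 7/2, 7/3)
obs 2: x=2 → posterior Dirichlet(14/5, 7/2, 10/3)
obs 3: x=0 → posterior Dirichlet(19/5, 7/2, 10/3)
obs 4: x=2 → posterior Dirichlet(19/5, 7/2, 13/3)
obs 5: x=0 → posterior Dirichlet(24/5, 7/2, 13/3)
obs 6: x=1 → posterior Dirichlet(24/5, 9/2, 13/3)
obs 7: x=2 → posterior Dirichlet(24/5, 9/2, 16/3)
obs 8: x=0 → posterior Dirichlet(29/5, 9/2, 16/3)
obs 9: x=1 → posterior Dirichlet(29/5, 11/2, 16/3)
obs 10: x=0 → posterior Dirichlet(34/5, 11/2, 16/3)
obs 11: x=0 → posterior Dirichlet(39/5, 11/2, 16/3)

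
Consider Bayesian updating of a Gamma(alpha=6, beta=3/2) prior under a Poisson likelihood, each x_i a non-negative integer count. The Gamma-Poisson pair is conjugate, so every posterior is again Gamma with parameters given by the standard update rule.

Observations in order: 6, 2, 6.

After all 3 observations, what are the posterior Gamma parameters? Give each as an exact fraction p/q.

alpha=20, beta=9/2

obs 1: x=6 → posterior Gamma(12, 5/2)
obs 2: x=2 → posterior Gamma(14, 7/2)
obs 3: x=6 → posterior Gamma(20, 9/2)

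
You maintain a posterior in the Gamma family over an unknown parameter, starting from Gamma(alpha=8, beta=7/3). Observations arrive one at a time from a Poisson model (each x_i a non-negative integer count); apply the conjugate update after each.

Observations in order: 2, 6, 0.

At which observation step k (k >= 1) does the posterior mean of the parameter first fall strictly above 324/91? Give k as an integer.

k = 2

obs 1: x=2 → posterior Gamma(10, 10/3)
obs 2: x=6 → posterior Gamma(16, 13/3)
obs 3: x=0 → posterior Gamma(16, 16/3)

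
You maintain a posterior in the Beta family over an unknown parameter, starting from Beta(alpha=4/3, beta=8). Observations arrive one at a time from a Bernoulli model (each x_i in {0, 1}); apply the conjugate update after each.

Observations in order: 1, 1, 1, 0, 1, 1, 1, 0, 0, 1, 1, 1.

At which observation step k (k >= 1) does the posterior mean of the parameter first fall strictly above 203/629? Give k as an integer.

obs 1: x=1 → posterior Beta(7/3, 8)
obs 2: x=1 → posterior Beta(10/3, 8)
obs 3: x=1 → posterior Beta(13/3, 8)
obs 4: x=0 → posterior Beta(13/3, 9)
obs 5: x=1 → posterior Beta(16/3, 9)
obs 6: x=1 → posterior Beta(19/3, 9)
obs 7: x=1 → posterior Beta(22/3, 9)
obs 8: x=0 → posterior Beta(22/3, 10)
obs 9: x=0 → posterior Beta(22/3, 11)
obs 10: x=1 → posterior Beta(25/3, 11)
obs 11: x=1 → posterior Beta(28/3, 11)
obs 12: x=1 → posterior Beta(31/3, 11)

k = 3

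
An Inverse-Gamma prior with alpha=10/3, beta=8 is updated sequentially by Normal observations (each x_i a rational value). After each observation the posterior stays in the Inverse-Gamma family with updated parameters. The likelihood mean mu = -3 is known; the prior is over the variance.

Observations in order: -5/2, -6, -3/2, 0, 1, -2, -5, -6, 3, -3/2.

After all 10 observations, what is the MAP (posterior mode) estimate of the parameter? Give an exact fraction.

obs 1: x=-5/2 → posterior Inverse-Gamma(23/6, 65/8)
obs 2: x=-6 → posterior Inverse-Gamma(13/3, 101/8)
obs 3: x=-3/2 → posterior Inverse-Gamma(29/6, 55/4)
obs 4: x=0 → posterior Inverse-Gamma(16/3, 73/4)
obs 5: x=1 → posterior Inverse-Gamma(35/6, 105/4)
obs 6: x=-2 → posterior Inverse-Gamma(19/3, 107/4)
obs 7: x=-5 → posterior Inverse-Gamma(41/6, 115/4)
obs 8: x=-6 → posterior Inverse-Gamma(22/3, 133/4)
obs 9: x=3 → posterior Inverse-Gamma(47/6, 205/4)
obs 10: x=-3/2 → posterior Inverse-Gamma(25/3, 419/8)

1257/224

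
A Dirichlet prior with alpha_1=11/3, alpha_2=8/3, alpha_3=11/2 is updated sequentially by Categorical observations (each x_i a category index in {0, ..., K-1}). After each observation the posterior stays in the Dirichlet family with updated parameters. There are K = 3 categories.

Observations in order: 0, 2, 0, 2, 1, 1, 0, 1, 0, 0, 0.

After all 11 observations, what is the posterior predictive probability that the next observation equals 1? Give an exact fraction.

34/137

obs 1: x=0 → posterior Dirichlet(14/3, 8/3, 11/2)
obs 2: x=2 → posterior Dirichlet(14/3, 8/3, 13/2)
obs 3: x=0 → posterior Dirichlet(17/3, 8/3, 13/2)
obs 4: x=2 → posterior Dirichlet(17/3, 8/3, 15/2)
obs 5: x=1 → posterior Dirichlet(17/3, 11/3, 15/2)
obs 6: x=1 → posterior Dirichlet(17/3, 14/3, 15/2)
obs 7: x=0 → posterior Dirichlet(20/3, 14/3, 15/2)
obs 8: x=1 → posterior Dirichlet(20/3, 17/3, 15/2)
obs 9: x=0 → posterior Dirichlet(23/3, 17/3, 15/2)
obs 10: x=0 → posterior Dirichlet(26/3, 17/3, 15/2)
obs 11: x=0 → posterior Dirichlet(29/3, 17/3, 15/2)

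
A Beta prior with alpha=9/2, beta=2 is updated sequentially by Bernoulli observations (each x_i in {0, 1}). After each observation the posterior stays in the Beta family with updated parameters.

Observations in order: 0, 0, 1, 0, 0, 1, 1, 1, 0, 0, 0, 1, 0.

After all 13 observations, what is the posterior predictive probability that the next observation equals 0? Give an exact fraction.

20/39

obs 1: x=0 → posterior Beta(9/2, 3)
obs 2: x=0 → posterior Beta(9/2, 4)
obs 3: x=1 → posterior Beta(11/2, 4)
obs 4: x=0 → posterior Beta(11/2, 5)
obs 5: x=0 → posterior Beta(11/2, 6)
obs 6: x=1 → posterior Beta(13/2, 6)
obs 7: x=1 → posterior Beta(15/2, 6)
obs 8: x=1 → posterior Beta(17/2, 6)
obs 9: x=0 → posterior Beta(17/2, 7)
obs 10: x=0 → posterior Beta(17/2, 8)
obs 11: x=0 → posterior Beta(17/2, 9)
obs 12: x=1 → posterior Beta(19/2, 9)
obs 13: x=0 → posterior Beta(19/2, 10)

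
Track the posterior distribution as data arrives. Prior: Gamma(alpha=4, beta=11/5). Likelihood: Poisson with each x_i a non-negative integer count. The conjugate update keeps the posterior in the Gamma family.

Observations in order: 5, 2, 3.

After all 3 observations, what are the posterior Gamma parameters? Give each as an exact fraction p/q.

obs 1: x=5 → posterior Gamma(9, 16/5)
obs 2: x=2 → posterior Gamma(11, 21/5)
obs 3: x=3 → posterior Gamma(14, 26/5)

alpha=14, beta=26/5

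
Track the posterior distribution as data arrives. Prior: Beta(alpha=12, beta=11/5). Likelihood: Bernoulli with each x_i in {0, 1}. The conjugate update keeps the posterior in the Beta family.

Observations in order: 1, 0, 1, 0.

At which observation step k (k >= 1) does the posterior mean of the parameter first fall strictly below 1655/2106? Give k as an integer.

k = 4

obs 1: x=1 → posterior Beta(13, 11/5)
obs 2: x=0 → posterior Beta(13, 16/5)
obs 3: x=1 → posterior Beta(14, 16/5)
obs 4: x=0 → posterior Beta(14, 21/5)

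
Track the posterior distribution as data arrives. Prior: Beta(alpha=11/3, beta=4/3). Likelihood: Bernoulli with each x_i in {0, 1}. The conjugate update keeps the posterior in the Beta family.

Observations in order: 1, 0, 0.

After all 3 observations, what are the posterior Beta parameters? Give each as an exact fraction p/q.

obs 1: x=1 → posterior Beta(14/3, 4/3)
obs 2: x=0 → posterior Beta(14/3, 7/3)
obs 3: x=0 → posterior Beta(14/3, 10/3)

alpha=14/3, beta=10/3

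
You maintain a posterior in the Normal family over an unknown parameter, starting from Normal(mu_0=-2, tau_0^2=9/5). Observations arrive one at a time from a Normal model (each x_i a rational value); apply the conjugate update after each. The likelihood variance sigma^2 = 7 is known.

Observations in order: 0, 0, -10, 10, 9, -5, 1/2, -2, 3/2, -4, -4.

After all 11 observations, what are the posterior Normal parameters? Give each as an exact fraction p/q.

mu_0=-53/67, tau_0^2=63/134

obs 1: x=0 → posterior Normal(-35/22, 63/44)
obs 2: x=0 → posterior Normal(-70/53, 63/53)
obs 3: x=-10 → posterior Normal(-80/31, 63/62)
obs 4: x=10 → posterior Normal(-70/71, 63/71)
obs 5: x=9 → posterior Normal(11/80, 63/80)
obs 6: x=-5 → posterior Normal(-34/89, 63/89)
obs 7: x=1/2 → posterior Normal(-59/196, 9/14)
obs 8: x=-2 → posterior Normal(-95/214, 63/107)
obs 9: x=3/2 → posterior Normal(-17/58, 63/116)
obs 10: x=-4 → posterior Normal(-14/25, 63/125)
obs 11: x=-4 → posterior Normal(-53/67, 63/134)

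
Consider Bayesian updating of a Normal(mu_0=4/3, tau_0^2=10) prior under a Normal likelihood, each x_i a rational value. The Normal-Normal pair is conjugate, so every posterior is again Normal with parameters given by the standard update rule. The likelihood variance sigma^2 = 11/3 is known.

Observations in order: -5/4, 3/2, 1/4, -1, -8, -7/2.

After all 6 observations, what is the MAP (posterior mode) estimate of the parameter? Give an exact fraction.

-1036/573

obs 1: x=-5/4 → posterior Normal(-137/246, 110/41)
obs 2: x=3/2 → posterior Normal(133/426, 110/71)
obs 3: x=1/4 → posterior Normal(89/303, 110/101)
obs 4: x=-1 → posterior Normal(-1/393, 110/131)
obs 5: x=-8 → posterior Normal(-103/69, 110/161)
obs 6: x=-7/2 → posterior Normal(-1036/573, 110/191)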